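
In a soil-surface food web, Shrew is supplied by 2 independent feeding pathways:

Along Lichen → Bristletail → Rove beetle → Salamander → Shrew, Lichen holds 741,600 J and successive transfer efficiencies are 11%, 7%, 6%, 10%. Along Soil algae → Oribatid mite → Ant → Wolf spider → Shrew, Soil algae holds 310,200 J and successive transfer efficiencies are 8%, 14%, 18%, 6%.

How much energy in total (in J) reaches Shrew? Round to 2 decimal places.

71.78 J

Via Lichen: 741600 × 0.11 × 0.07 × 0.06 × 0.1 = 34.26192 J
Via Soil algae: 310200 × 0.08 × 0.14 × 0.18 × 0.06 = 37.521792 J
Total at Shrew: 34.26192 + 37.521792 = 71.783712 J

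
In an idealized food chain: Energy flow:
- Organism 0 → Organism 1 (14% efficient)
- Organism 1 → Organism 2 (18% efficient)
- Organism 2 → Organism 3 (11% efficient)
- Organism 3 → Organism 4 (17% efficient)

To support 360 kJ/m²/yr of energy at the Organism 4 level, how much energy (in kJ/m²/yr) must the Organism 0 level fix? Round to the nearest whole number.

Cumulative transfer efficiency: 0.14 × 0.18 × 0.11 × 0.17 = 0.00047124
Organism 0 energy = 360 / 0.00047124 = 763942 kJ/m²/yr

763942 kJ/m²/yr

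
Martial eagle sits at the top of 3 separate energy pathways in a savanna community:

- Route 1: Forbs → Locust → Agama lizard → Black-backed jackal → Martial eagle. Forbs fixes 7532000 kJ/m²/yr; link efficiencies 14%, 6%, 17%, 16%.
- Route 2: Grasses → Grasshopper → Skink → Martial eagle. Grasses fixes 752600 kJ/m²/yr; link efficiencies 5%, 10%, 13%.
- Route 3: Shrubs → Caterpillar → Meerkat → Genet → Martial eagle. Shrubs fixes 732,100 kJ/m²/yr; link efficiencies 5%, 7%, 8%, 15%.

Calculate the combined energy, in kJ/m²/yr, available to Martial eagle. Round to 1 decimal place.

2240.8 kJ/m²/yr

Route 1: 7532000 × 0.14 × 0.06 × 0.17 × 0.16 = 1720.91136 kJ/m²/yr
Route 2: 752600 × 0.05 × 0.1 × 0.13 = 489.19 kJ/m²/yr
Route 3: 732100 × 0.05 × 0.07 × 0.08 × 0.15 = 30.7482 kJ/m²/yr
Total at Martial eagle: 1720.91136 + 489.19 + 30.7482 = 2240.84956 kJ/m²/yr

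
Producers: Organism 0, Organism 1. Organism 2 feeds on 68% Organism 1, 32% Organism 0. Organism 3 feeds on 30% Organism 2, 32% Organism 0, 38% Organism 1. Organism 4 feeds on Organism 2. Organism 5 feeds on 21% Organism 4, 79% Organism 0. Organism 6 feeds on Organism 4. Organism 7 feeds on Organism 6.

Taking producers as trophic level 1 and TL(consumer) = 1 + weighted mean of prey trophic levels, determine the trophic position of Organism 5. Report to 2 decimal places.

2.42

Organism 2: 1 + (0.68×1 + 0.32×1) = 2
Organism 3: 1 + (0.3×2 + 0.32×1 + 0.38×1) = 2.3
Organism 4: 1 + 2 = 3
Organism 5: 1 + (0.21×3 + 0.79×1) = 2.42
Organism 6: 1 + 3 = 4
Organism 7: 1 + 4 = 5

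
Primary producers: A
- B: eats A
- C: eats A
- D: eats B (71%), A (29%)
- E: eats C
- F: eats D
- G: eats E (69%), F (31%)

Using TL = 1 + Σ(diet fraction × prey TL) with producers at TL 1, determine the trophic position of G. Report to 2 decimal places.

4.22

B: 1 + 1 = 2
C: 1 + 1 = 2
D: 1 + (0.71×2 + 0.29×1) = 2.71
E: 1 + 2 = 3
F: 1 + 2.71 = 3.71
G: 1 + (0.69×3 + 0.31×3.71) = 4.2201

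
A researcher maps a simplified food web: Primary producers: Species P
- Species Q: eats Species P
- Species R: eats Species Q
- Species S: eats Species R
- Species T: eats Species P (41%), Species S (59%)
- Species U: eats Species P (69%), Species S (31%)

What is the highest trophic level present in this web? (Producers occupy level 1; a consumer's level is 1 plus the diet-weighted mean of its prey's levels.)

Species Q: 1 + 1 = 2
Species R: 1 + 2 = 3
Species S: 1 + 3 = 4
Species T: 1 + (0.41×1 + 0.59×4) = 3.77
Species U: 1 + (0.69×1 + 0.31×4) = 2.93

4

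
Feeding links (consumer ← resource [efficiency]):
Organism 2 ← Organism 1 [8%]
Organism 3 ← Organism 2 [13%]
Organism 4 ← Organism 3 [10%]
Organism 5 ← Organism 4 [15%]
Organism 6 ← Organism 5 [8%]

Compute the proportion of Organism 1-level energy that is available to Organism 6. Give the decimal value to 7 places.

Product of link efficiencies: 0.08 × 0.13 × 0.1 × 0.15 × 0.08 = 0.00001248

0.0000125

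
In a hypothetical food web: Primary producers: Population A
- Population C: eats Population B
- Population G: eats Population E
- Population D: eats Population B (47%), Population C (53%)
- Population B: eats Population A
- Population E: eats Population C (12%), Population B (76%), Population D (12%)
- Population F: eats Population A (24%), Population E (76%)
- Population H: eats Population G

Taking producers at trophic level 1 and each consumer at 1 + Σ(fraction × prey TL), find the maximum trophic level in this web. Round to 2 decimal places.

5.30

Population B: 1 + 1 = 2
Population C: 1 + 2 = 3
Population D: 1 + (0.47×2 + 0.53×3) = 3.53
Population E: 1 + (0.12×3 + 0.76×2 + 0.12×3.53) = 3.3036
Population F: 1 + (0.24×1 + 0.76×3.3036) = 3.750736
Population G: 1 + 3.3036 = 4.3036
Population H: 1 + 4.3036 = 5.3036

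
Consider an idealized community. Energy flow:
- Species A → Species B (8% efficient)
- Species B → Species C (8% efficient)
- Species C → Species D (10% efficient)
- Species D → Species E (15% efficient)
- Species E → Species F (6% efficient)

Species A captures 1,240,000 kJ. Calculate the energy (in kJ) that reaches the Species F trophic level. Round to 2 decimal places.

Species B: 1240000 × 0.08 = 99200 kJ
Species C: 99200 × 0.08 = 7936 kJ
Species D: 7936 × 0.1 = 793.6 kJ
Species E: 793.6 × 0.15 = 119.04 kJ
Species F: 119.04 × 0.06 = 7.1424 kJ

7.14 kJ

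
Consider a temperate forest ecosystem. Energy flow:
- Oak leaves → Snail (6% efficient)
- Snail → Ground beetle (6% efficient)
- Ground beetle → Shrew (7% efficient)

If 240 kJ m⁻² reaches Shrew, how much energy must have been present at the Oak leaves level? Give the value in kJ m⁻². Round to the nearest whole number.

952381 kJ m⁻²

Cumulative transfer efficiency: 0.06 × 0.06 × 0.07 = 0.000252
Oak leaves energy = 240 / 0.000252 = 952381 kJ m⁻²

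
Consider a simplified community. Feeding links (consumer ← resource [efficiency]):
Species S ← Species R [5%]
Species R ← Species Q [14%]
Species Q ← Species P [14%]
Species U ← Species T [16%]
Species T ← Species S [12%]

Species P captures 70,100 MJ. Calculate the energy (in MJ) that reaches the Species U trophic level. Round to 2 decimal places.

1.32 MJ

Species Q: 70100 × 0.14 = 9814 MJ
Species R: 9814 × 0.14 = 1373.96 MJ
Species S: 1373.96 × 0.05 = 68.698 MJ
Species T: 68.698 × 0.12 = 8.24376 MJ
Species U: 8.24376 × 0.16 = 1.3190016 MJ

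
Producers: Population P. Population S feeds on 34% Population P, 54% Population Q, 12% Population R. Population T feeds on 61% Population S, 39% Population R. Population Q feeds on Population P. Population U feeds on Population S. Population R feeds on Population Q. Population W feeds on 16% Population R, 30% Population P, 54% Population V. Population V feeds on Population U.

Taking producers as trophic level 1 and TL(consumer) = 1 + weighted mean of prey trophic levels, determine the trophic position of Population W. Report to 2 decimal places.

Population Q: 1 + 1 = 2
Population R: 1 + 2 = 3
Population S: 1 + (0.34×1 + 0.54×2 + 0.12×3) = 2.78
Population T: 1 + (0.61×2.78 + 0.39×3) = 3.8658
Population U: 1 + 2.78 = 3.78
Population V: 1 + 3.78 = 4.78
Population W: 1 + (0.16×3 + 0.3×1 + 0.54×4.78) = 4.3612

4.36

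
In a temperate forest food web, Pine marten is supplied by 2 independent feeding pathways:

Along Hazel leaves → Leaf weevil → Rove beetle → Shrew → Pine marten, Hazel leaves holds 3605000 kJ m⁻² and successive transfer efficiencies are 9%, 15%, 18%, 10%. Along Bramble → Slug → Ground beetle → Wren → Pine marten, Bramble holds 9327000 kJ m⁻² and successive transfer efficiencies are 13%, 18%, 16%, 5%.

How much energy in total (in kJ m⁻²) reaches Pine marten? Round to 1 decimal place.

Via Hazel leaves: 3605000 × 0.09 × 0.15 × 0.18 × 0.1 = 876.015 kJ m⁻²
Via Bramble: 9327000 × 0.13 × 0.18 × 0.16 × 0.05 = 1746.0144 kJ m⁻²
Total at Pine marten: 876.015 + 1746.0144 = 2622.0294 kJ m⁻²

2622.0 kJ m⁻²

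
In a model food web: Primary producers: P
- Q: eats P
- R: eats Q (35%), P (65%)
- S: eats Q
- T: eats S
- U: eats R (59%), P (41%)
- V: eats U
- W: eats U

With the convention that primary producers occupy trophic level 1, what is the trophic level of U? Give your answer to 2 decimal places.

2.80

Q: 1 + 1 = 2
R: 1 + (0.35×2 + 0.65×1) = 2.35
S: 1 + 2 = 3
T: 1 + 3 = 4
U: 1 + (0.59×2.35 + 0.41×1) = 2.7965
V: 1 + 2.7965 = 3.7965
W: 1 + 2.7965 = 3.7965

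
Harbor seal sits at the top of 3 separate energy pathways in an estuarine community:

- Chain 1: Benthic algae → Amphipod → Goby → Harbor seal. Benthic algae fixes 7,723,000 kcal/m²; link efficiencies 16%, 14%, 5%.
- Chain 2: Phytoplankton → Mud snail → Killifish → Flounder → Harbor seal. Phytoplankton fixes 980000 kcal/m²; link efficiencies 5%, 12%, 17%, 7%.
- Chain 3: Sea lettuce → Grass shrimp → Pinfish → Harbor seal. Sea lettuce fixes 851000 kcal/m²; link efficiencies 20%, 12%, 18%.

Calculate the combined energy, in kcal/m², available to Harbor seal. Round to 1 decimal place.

12396.1 kcal/m²

Chain 1: 7723000 × 0.16 × 0.14 × 0.05 = 8649.76 kcal/m²
Chain 2: 980000 × 0.05 × 0.12 × 0.17 × 0.07 = 69.972 kcal/m²
Chain 3: 851000 × 0.2 × 0.12 × 0.18 = 3676.32 kcal/m²
Total at Harbor seal: 8649.76 + 69.972 + 3676.32 = 12396.052 kcal/m²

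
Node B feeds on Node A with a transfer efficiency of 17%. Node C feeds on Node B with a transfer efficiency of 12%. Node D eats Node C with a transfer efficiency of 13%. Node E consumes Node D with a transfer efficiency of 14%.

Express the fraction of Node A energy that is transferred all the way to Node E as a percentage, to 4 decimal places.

0.0371%

Product of link efficiencies: 0.17 × 0.12 × 0.13 × 0.14 = 0.00037128
As a percentage: 0.00037128 × 100 = 0.0371%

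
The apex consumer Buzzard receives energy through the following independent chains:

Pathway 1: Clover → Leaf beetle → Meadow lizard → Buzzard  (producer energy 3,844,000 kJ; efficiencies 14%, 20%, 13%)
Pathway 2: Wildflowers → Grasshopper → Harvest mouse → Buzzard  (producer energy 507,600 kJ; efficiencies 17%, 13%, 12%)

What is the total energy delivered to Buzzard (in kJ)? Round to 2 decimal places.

Pathway 1: 3844000 × 0.14 × 0.2 × 0.13 = 13992.16 kJ
Pathway 2: 507600 × 0.17 × 0.13 × 0.12 = 1346.1552 kJ
Total at Buzzard: 13992.16 + 1346.1552 = 15338.3152 kJ

15338.32 kJ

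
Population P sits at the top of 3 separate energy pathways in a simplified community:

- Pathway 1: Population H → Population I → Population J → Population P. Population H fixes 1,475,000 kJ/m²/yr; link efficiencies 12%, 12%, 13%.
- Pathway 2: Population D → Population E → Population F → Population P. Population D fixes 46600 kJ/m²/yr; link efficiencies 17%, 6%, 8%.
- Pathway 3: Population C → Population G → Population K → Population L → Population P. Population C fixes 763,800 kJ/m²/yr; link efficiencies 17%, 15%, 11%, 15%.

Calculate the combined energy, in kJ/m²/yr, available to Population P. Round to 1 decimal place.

Pathway 1: 1475000 × 0.12 × 0.12 × 0.13 = 2761.2 kJ/m²/yr
Pathway 2: 46600 × 0.17 × 0.06 × 0.08 = 38.0256 kJ/m²/yr
Pathway 3: 763800 × 0.17 × 0.15 × 0.11 × 0.15 = 321.36885 kJ/m²/yr
Total at Population P: 2761.2 + 38.0256 + 321.36885 = 3120.59445 kJ/m²/yr

3120.6 kJ/m²/yr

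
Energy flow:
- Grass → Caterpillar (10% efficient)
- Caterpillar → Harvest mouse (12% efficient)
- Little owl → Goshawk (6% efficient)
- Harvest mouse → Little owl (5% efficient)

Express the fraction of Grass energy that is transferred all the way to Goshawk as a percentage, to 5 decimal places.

Product of link efficiencies: 0.1 × 0.12 × 0.05 × 0.06 = 0.000036
As a percentage: 0.000036 × 100 = 0.00360%

0.00360%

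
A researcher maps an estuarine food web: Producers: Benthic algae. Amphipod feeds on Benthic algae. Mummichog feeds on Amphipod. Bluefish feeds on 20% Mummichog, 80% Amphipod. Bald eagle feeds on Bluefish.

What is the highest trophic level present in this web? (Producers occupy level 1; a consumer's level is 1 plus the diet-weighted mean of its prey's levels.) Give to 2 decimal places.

4.20

Amphipod: 1 + 1 = 2
Mummichog: 1 + 2 = 3
Bluefish: 1 + (0.2×3 + 0.8×2) = 3.2
Bald eagle: 1 + 3.2 = 4.2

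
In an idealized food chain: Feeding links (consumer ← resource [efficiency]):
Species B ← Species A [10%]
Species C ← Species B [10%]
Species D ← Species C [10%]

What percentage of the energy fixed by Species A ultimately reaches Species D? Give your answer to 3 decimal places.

0.100%

Product of link efficiencies: 0.1 × 0.1 × 0.1 = 0.001
As a percentage: 0.001 × 100 = 0.100%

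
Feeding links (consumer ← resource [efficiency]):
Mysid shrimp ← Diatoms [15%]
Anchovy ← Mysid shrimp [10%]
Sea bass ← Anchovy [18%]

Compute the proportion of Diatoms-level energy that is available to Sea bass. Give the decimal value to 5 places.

Product of link efficiencies: 0.15 × 0.1 × 0.18 = 0.0027

0.00270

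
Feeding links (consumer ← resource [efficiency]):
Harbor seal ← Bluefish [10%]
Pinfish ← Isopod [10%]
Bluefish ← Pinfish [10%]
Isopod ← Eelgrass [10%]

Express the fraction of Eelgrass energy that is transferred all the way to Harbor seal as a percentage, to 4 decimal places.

0.0100%

Product of link efficiencies: 0.1 × 0.1 × 0.1 × 0.1 = 0.0001
As a percentage: 0.0001 × 100 = 0.0100%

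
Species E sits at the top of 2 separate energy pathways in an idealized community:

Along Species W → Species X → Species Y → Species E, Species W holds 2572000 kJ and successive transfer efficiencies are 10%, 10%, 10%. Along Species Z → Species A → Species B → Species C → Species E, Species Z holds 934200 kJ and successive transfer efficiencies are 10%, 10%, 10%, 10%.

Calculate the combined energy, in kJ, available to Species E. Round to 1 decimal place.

2665.4 kJ

Via Species W: 2572000 × 0.1 × 0.1 × 0.1 = 2572 kJ
Via Species Z: 934200 × 0.1 × 0.1 × 0.1 × 0.1 = 93.42 kJ
Total at Species E: 2572 + 93.42 = 2665.42 kJ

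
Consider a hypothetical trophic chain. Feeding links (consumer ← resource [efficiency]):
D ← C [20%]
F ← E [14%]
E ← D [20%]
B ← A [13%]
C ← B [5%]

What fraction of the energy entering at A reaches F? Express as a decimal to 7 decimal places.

Product of link efficiencies: 0.13 × 0.05 × 0.2 × 0.2 × 0.14 = 0.0000364

0.0000364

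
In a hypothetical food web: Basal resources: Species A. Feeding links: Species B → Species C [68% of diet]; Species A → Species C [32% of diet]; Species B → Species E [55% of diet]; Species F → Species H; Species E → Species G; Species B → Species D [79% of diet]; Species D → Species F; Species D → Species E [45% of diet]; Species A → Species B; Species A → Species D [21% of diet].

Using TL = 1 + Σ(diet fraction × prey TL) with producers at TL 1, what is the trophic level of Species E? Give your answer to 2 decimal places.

Species B: 1 + 1 = 2
Species C: 1 + (0.68×2 + 0.32×1) = 2.68
Species D: 1 + (0.79×2 + 0.21×1) = 2.79
Species E: 1 + (0.45×2.79 + 0.55×2) = 3.3555
Species F: 1 + 2.79 = 3.79
Species G: 1 + 3.3555 = 4.3555
Species H: 1 + 3.79 = 4.79

3.36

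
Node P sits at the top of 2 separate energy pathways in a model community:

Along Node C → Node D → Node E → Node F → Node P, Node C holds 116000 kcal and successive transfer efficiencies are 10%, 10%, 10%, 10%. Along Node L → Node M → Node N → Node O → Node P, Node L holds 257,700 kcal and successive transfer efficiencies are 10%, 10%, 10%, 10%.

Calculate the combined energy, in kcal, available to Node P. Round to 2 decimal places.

Via Node C: 116000 × 0.1 × 0.1 × 0.1 × 0.1 = 11.6 kcal
Via Node L: 257700 × 0.1 × 0.1 × 0.1 × 0.1 = 25.77 kcal
Total at Node P: 11.6 + 25.77 = 37.37 kcal

37.37 kcal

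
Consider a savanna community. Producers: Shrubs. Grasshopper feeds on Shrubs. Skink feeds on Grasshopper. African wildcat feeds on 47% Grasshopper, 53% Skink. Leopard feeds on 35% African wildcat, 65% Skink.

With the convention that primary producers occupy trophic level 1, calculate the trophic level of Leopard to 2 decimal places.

4.19

Grasshopper: 1 + 1 = 2
Skink: 1 + 2 = 3
African wildcat: 1 + (0.47×2 + 0.53×3) = 3.53
Leopard: 1 + (0.35×3.53 + 0.65×3) = 4.1855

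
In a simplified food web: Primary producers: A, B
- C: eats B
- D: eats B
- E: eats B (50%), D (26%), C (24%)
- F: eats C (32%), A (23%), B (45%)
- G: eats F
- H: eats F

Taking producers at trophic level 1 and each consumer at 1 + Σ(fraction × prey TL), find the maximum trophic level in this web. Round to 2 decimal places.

C: 1 + 1 = 2
D: 1 + 1 = 2
E: 1 + (0.5×1 + 0.26×2 + 0.24×2) = 2.5
F: 1 + (0.32×2 + 0.23×1 + 0.45×1) = 2.32
G: 1 + 2.32 = 3.32
H: 1 + 2.32 = 3.32

3.32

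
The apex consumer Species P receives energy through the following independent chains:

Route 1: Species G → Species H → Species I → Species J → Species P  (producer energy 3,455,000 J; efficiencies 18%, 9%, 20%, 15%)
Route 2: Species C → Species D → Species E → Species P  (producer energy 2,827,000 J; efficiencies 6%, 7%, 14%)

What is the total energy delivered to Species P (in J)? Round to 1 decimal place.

3341.4 J

Route 1: 3455000 × 0.18 × 0.09 × 0.2 × 0.15 = 1679.13 J
Route 2: 2827000 × 0.06 × 0.07 × 0.14 = 1662.276 J
Total at Species P: 1679.13 + 1662.276 = 3341.406 J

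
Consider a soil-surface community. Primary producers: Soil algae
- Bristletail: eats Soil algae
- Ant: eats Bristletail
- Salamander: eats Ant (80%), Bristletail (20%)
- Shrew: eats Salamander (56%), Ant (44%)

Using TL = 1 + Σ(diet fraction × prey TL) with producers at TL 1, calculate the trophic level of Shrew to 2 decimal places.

Bristletail: 1 + 1 = 2
Ant: 1 + 2 = 3
Salamander: 1 + (0.8×3 + 0.2×2) = 3.8
Shrew: 1 + (0.56×3.8 + 0.44×3) = 4.448

4.45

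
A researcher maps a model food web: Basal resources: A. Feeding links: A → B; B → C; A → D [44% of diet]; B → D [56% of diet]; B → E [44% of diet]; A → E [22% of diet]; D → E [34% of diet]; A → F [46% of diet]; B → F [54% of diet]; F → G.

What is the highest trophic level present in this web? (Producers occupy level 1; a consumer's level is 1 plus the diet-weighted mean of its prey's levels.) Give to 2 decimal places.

B: 1 + 1 = 2
C: 1 + 2 = 3
D: 1 + (0.44×1 + 0.56×2) = 2.56
E: 1 + (0.44×2 + 0.22×1 + 0.34×2.56) = 2.9704
F: 1 + (0.46×1 + 0.54×2) = 2.54
G: 1 + 2.54 = 3.54

3.54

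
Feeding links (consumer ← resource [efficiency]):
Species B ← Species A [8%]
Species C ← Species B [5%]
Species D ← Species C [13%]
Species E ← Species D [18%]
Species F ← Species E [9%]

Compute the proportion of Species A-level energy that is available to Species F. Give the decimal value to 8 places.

0.00000842

Product of link efficiencies: 0.08 × 0.05 × 0.13 × 0.18 × 0.09 = 0.000008424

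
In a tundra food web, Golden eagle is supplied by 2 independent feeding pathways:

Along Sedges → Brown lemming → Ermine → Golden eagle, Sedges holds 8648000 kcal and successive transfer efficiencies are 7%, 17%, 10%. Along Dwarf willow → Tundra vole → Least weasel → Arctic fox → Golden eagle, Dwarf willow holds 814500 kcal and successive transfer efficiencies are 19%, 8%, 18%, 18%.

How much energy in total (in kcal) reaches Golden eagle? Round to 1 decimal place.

10692.2 kcal

Via Sedges: 8648000 × 0.07 × 0.17 × 0.1 = 10291.12 kcal
Via Dwarf willow: 814500 × 0.19 × 0.08 × 0.18 × 0.18 = 401.12496 kcal
Total at Golden eagle: 10291.12 + 401.12496 = 10692.24496 kcal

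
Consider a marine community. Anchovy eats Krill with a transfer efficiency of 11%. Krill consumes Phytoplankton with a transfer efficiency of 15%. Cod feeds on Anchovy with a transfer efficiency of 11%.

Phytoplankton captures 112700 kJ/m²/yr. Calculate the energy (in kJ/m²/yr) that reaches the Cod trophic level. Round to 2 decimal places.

204.55 kJ/m²/yr

Krill: 112700 × 0.15 = 16905 kJ/m²/yr
Anchovy: 16905 × 0.11 = 1859.55 kJ/m²/yr
Cod: 1859.55 × 0.11 = 204.5505 kJ/m²/yr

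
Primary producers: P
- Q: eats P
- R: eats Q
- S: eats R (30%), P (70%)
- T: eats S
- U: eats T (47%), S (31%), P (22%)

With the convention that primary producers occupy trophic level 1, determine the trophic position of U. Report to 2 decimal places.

Q: 1 + 1 = 2
R: 1 + 2 = 3
S: 1 + (0.3×3 + 0.7×1) = 2.6
T: 1 + 2.6 = 3.6
U: 1 + (0.47×3.6 + 0.31×2.6 + 0.22×1) = 3.718

3.72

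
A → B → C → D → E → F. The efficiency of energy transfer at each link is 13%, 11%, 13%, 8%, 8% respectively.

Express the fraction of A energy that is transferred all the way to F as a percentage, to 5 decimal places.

0.00119%

Product of link efficiencies: 0.13 × 0.11 × 0.13 × 0.08 × 0.08 = 0.0000118976
As a percentage: 0.0000118976 × 100 = 0.00119%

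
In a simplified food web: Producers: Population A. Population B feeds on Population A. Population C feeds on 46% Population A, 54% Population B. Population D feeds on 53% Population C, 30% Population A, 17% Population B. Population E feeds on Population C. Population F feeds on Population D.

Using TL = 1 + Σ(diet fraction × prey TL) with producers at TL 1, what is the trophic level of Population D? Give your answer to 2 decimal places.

2.99

Population B: 1 + 1 = 2
Population C: 1 + (0.46×1 + 0.54×2) = 2.54
Population D: 1 + (0.53×2.54 + 0.3×1 + 0.17×2) = 2.9862
Population E: 1 + 2.54 = 3.54
Population F: 1 + 2.9862 = 3.9862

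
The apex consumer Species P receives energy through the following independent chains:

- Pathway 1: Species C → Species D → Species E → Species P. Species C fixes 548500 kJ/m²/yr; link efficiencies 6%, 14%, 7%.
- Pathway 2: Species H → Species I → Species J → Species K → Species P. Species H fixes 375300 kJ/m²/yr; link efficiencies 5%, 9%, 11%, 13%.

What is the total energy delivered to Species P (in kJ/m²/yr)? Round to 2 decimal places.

346.67 kJ/m²/yr

Pathway 1: 548500 × 0.06 × 0.14 × 0.07 = 322.518 kJ/m²/yr
Pathway 2: 375300 × 0.05 × 0.09 × 0.11 × 0.13 = 24.150555 kJ/m²/yr
Total at Species P: 322.518 + 24.150555 = 346.668555 kJ/m²/yr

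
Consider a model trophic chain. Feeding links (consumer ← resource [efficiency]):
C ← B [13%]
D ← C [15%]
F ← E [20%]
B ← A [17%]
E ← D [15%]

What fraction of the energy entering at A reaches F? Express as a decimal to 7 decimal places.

0.0000995

Product of link efficiencies: 0.17 × 0.13 × 0.15 × 0.15 × 0.2 = 0.00009945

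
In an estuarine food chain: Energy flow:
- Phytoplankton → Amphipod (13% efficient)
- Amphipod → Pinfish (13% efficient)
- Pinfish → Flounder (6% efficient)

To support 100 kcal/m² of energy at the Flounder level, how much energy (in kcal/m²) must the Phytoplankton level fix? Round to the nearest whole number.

98619 kcal/m²

Cumulative transfer efficiency: 0.13 × 0.13 × 0.06 = 0.001014
Phytoplankton energy = 100 / 0.001014 = 98619 kcal/m²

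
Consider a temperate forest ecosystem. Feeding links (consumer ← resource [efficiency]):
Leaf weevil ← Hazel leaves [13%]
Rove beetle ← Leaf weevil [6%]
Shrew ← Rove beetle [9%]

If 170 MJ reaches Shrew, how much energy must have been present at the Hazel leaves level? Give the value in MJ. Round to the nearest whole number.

242165 MJ

Cumulative transfer efficiency: 0.13 × 0.06 × 0.09 = 0.000702
Hazel leaves energy = 170 / 0.000702 = 242165 MJ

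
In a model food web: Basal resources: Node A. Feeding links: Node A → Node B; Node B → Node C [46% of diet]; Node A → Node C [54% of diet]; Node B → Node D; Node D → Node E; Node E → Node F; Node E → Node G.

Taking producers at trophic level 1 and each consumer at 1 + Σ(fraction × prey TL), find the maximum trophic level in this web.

Node B: 1 + 1 = 2
Node C: 1 + (0.46×2 + 0.54×1) = 2.46
Node D: 1 + 2 = 3
Node E: 1 + 3 = 4
Node F: 1 + 4 = 5
Node G: 1 + 4 = 5

5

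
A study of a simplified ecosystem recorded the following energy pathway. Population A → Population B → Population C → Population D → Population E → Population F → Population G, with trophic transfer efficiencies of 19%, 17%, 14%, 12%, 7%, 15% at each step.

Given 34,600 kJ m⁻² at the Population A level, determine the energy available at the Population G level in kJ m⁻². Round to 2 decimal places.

0.20 kJ m⁻²

Population B: 34600 × 0.19 = 6574 kJ m⁻²
Population C: 6574 × 0.17 = 1117.58 kJ m⁻²
Population D: 1117.58 × 0.14 = 156.4612 kJ m⁻²
Population E: 156.4612 × 0.12 = 18.775344 kJ m⁻²
Population F: 18.775344 × 0.07 = 1.31427408 kJ m⁻²
Population G: 1.31427408 × 0.15 = 0.197141112 kJ m⁻²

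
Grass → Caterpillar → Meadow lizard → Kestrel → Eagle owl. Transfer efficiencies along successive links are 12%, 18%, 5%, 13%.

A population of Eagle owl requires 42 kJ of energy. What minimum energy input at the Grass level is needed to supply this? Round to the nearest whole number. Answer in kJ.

Cumulative transfer efficiency: 0.12 × 0.18 × 0.05 × 0.13 = 0.0001404
Grass energy = 42 / 0.0001404 = 299145 kJ

299145 kJ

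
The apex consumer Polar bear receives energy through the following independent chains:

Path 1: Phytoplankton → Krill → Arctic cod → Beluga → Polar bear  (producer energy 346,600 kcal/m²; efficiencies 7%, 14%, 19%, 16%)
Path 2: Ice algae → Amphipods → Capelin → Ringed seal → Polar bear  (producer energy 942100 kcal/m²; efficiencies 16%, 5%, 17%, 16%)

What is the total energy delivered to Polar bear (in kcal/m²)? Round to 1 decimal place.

308.3 kcal/m²

Path 1: 346600 × 0.07 × 0.14 × 0.19 × 0.16 = 103.259072 kcal/m²
Path 2: 942100 × 0.16 × 0.05 × 0.17 × 0.16 = 205.00096 kcal/m²
Total at Polar bear: 103.259072 + 205.00096 = 308.260032 kcal/m²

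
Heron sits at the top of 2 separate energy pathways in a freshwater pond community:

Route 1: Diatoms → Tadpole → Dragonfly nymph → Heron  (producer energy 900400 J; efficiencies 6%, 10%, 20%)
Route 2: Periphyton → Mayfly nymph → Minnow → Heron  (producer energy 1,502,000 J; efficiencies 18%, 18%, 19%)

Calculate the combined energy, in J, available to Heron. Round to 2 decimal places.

10326.79 J

Route 1: 900400 × 0.06 × 0.1 × 0.2 = 1080.48 J
Route 2: 1502000 × 0.18 × 0.18 × 0.19 = 9246.312 J
Total at Heron: 1080.48 + 9246.312 = 10326.792 J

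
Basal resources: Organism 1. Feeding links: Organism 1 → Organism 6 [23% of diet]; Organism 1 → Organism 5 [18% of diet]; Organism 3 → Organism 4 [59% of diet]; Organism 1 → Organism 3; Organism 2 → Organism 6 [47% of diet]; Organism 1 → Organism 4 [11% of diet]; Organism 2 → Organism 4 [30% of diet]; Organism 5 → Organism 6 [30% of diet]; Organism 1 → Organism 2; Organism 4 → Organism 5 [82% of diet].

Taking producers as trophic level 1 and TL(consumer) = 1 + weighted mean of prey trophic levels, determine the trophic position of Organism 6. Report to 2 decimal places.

3.23

Organism 2: 1 + 1 = 2
Organism 3: 1 + 1 = 2
Organism 4: 1 + (0.59×2 + 0.3×2 + 0.11×1) = 2.89
Organism 5: 1 + (0.18×1 + 0.82×2.89) = 3.5498
Organism 6: 1 + (0.23×1 + 0.3×3.5498 + 0.47×2) = 3.23494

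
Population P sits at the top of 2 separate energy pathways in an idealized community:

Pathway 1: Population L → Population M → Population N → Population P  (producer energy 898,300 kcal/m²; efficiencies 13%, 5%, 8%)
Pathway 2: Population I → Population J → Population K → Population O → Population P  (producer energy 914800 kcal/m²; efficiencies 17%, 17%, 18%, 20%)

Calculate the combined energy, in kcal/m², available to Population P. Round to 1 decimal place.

Pathway 1: 898300 × 0.13 × 0.05 × 0.08 = 467.116 kcal/m²
Pathway 2: 914800 × 0.17 × 0.17 × 0.18 × 0.2 = 951.75792 kcal/m²
Total at Population P: 467.116 + 951.75792 = 1418.87392 kcal/m²

1418.9 kcal/m²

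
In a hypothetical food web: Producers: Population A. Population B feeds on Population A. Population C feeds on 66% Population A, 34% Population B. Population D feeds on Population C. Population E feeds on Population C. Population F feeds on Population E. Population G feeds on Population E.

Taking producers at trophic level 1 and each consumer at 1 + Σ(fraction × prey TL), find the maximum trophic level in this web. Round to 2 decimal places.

Population B: 1 + 1 = 2
Population C: 1 + (0.66×1 + 0.34×2) = 2.34
Population D: 1 + 2.34 = 3.34
Population E: 1 + 2.34 = 3.34
Population F: 1 + 3.34 = 4.34
Population G: 1 + 3.34 = 4.34

4.34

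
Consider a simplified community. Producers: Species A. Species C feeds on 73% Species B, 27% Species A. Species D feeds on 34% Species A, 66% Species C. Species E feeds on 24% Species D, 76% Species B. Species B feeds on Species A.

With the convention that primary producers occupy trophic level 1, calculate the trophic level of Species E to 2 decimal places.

Species B: 1 + 1 = 2
Species C: 1 + (0.73×2 + 0.27×1) = 2.73
Species D: 1 + (0.34×1 + 0.66×2.73) = 3.1418
Species E: 1 + (0.24×3.1418 + 0.76×2) = 3.274032

3.27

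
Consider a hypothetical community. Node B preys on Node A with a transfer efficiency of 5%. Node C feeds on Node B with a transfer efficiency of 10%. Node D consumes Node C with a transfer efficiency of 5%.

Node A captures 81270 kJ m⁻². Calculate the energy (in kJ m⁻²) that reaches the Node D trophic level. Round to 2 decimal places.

20.32 kJ m⁻²

Node B: 81270 × 0.05 = 4063.5 kJ m⁻²
Node C: 4063.5 × 0.1 = 406.35 kJ m⁻²
Node D: 406.35 × 0.05 = 20.3175 kJ m⁻²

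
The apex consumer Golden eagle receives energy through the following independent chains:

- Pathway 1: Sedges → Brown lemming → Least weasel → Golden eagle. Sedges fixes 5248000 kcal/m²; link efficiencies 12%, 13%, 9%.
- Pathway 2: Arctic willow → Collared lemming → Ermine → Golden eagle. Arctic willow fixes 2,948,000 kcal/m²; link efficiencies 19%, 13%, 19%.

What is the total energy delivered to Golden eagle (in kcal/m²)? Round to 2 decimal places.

21203.16 kcal/m²

Pathway 1: 5248000 × 0.12 × 0.13 × 0.09 = 7368.192 kcal/m²
Pathway 2: 2948000 × 0.19 × 0.13 × 0.19 = 13834.964 kcal/m²
Total at Golden eagle: 7368.192 + 13834.964 = 21203.156 kcal/m²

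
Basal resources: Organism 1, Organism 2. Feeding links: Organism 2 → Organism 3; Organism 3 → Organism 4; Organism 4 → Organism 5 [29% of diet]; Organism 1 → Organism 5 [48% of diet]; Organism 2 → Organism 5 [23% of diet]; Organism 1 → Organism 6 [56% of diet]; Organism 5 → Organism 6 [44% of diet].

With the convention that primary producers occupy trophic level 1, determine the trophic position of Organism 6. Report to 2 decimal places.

Organism 3: 1 + 1 = 2
Organism 4: 1 + 2 = 3
Organism 5: 1 + (0.29×3 + 0.48×1 + 0.23×1) = 2.58
Organism 6: 1 + (0.56×1 + 0.44×2.58) = 2.6952

2.70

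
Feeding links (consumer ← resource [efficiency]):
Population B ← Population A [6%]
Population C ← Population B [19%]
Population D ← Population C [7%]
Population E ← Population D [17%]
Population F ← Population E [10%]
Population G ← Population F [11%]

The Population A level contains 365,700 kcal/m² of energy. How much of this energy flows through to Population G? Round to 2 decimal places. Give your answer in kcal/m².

0.55 kcal/m²

Population B: 365700 × 0.06 = 21942 kcal/m²
Population C: 21942 × 0.19 = 4168.98 kcal/m²
Population D: 4168.98 × 0.07 = 291.8286 kcal/m²
Population E: 291.8286 × 0.17 = 49.610862 kcal/m²
Population F: 49.610862 × 0.1 = 4.9610862 kcal/m²
Population G: 4.9610862 × 0.11 = 0.545719482 kcal/m²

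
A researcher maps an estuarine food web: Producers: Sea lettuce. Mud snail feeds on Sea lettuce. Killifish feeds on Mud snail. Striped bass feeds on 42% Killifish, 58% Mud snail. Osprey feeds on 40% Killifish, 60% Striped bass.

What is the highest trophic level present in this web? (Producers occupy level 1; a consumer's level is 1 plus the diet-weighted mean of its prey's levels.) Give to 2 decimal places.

Mud snail: 1 + 1 = 2
Killifish: 1 + 2 = 3
Striped bass: 1 + (0.42×3 + 0.58×2) = 3.42
Osprey: 1 + (0.4×3 + 0.6×3.42) = 4.252

4.25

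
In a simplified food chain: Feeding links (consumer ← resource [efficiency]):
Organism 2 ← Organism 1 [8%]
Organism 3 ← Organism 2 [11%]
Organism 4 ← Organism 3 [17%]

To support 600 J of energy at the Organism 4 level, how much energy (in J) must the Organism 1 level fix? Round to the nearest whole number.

401070 J

Cumulative transfer efficiency: 0.08 × 0.11 × 0.17 = 0.001496
Organism 1 energy = 600 / 0.001496 = 401070 J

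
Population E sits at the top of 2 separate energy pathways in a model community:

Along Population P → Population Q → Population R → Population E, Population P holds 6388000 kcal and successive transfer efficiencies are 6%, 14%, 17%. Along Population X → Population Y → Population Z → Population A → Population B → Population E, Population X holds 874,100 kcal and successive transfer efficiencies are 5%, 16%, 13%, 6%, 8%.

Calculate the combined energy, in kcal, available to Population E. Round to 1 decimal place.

Via Population P: 6388000 × 0.06 × 0.14 × 0.17 = 9122.064 kcal
Via Population X: 874100 × 0.05 × 0.16 × 0.13 × 0.06 × 0.08 = 4.3635072 kcal
Total at Population E: 9122.064 + 4.3635072 = 9126.4275072 kcal

9126.4 kcal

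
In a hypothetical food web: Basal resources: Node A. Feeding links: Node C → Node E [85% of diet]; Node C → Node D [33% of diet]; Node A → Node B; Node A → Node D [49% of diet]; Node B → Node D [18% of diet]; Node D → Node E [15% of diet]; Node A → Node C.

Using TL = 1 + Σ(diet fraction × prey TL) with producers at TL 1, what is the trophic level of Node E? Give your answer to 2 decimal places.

Node B: 1 + 1 = 2
Node C: 1 + 1 = 2
Node D: 1 + (0.33×2 + 0.49×1 + 0.18×2) = 2.51
Node E: 1 + (0.15×2.51 + 0.85×2) = 3.0765

3.08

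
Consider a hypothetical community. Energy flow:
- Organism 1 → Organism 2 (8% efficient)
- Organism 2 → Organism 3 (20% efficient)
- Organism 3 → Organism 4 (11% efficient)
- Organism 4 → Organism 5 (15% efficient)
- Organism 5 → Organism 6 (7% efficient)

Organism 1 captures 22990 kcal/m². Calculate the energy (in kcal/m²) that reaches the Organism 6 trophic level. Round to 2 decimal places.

Organism 2: 22990 × 0.08 = 1839.2 kcal/m²
Organism 3: 1839.2 × 0.2 = 367.84 kcal/m²
Organism 4: 367.84 × 0.11 = 40.4624 kcal/m²
Organism 5: 40.4624 × 0.15 = 6.06936 kcal/m²
Organism 6: 6.06936 × 0.07 = 0.4248552 kcal/m²

0.42 kcal/m²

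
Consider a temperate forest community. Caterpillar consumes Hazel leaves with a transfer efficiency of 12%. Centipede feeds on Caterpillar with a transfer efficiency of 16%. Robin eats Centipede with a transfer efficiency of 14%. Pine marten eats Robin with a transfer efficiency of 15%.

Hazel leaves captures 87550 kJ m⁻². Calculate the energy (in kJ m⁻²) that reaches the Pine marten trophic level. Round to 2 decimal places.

Caterpillar: 87550 × 0.12 = 10506 kJ m⁻²
Centipede: 10506 × 0.16 = 1680.96 kJ m⁻²
Robin: 1680.96 × 0.14 = 235.3344 kJ m⁻²
Pine marten: 235.3344 × 0.15 = 35.30016 kJ m⁻²

35.30 kJ m⁻²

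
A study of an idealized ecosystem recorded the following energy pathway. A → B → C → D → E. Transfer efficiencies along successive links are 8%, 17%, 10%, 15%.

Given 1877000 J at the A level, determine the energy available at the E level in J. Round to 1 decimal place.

B: 1877000 × 0.08 = 150160 J
C: 150160 × 0.17 = 25527.2 J
D: 25527.2 × 0.1 = 2552.72 J
E: 2552.72 × 0.15 = 382.908 J

382.9 J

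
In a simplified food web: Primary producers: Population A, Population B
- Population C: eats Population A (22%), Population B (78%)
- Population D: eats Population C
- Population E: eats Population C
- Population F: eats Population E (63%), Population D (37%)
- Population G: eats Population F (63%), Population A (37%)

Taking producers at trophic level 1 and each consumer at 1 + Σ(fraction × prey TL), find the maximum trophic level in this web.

4

Population C: 1 + (0.22×1 + 0.78×1) = 2
Population D: 1 + 2 = 3
Population E: 1 + 2 = 3
Population F: 1 + (0.63×3 + 0.37×3) = 4
Population G: 1 + (0.63×4 + 0.37×1) = 3.89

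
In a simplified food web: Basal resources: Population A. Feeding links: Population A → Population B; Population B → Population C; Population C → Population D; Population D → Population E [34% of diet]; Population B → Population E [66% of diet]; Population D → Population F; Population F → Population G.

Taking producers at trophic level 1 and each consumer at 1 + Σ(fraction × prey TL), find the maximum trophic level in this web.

6

Population B: 1 + 1 = 2
Population C: 1 + 2 = 3
Population D: 1 + 3 = 4
Population E: 1 + (0.34×4 + 0.66×2) = 3.68
Population F: 1 + 4 = 5
Population G: 1 + 5 = 6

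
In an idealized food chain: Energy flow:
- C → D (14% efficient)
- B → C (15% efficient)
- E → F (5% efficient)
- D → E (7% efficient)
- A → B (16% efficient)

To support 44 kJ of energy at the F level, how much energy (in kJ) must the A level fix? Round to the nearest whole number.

Cumulative transfer efficiency: 0.16 × 0.15 × 0.14 × 0.07 × 0.05 = 0.00001176
A energy = 44 / 0.00001176 = 3741497 kJ

3741497 kJ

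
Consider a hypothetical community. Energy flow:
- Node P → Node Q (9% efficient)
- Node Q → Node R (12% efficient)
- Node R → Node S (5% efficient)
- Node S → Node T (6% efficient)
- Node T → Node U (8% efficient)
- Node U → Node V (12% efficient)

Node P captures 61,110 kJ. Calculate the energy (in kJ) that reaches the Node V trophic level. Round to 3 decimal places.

0.019 kJ

Node Q: 61110 × 0.09 = 5499.9 kJ
Node R: 5499.9 × 0.12 = 659.988 kJ
Node S: 659.988 × 0.05 = 32.9994 kJ
Node T: 32.9994 × 0.06 = 1.979964 kJ
Node U: 1.979964 × 0.08 = 0.15839712 kJ
Node V: 0.15839712 × 0.12 = 0.0190076544 kJ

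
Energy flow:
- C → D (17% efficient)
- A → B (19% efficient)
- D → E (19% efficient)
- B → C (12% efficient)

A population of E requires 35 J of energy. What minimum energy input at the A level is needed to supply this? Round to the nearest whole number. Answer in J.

Cumulative transfer efficiency: 0.19 × 0.12 × 0.17 × 0.19 = 0.00073644
A energy = 35 / 0.00073644 = 47526 J

47526 J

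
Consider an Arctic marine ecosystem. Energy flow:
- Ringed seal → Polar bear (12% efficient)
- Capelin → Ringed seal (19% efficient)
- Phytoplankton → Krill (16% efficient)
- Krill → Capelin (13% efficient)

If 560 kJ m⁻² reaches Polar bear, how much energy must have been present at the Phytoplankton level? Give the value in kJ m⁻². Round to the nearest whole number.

Cumulative transfer efficiency: 0.16 × 0.13 × 0.19 × 0.12 = 0.00047424
Phytoplankton energy = 560 / 0.00047424 = 1180837 kJ m⁻²

1180837 kJ m⁻²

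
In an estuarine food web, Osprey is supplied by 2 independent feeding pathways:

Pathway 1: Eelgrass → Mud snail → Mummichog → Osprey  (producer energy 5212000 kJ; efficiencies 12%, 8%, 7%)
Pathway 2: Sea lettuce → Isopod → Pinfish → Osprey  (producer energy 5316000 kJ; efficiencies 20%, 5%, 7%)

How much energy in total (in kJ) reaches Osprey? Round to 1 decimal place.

Pathway 1: 5212000 × 0.12 × 0.08 × 0.07 = 3502.464 kJ
Pathway 2: 5316000 × 0.2 × 0.05 × 0.07 = 3721.2 kJ
Total at Osprey: 3502.464 + 3721.2 = 7223.664 kJ

7223.7 kJ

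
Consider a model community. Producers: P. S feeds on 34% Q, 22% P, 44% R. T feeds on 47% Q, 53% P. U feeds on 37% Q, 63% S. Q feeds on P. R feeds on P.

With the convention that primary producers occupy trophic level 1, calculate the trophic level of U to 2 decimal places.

Q: 1 + 1 = 2
R: 1 + 1 = 2
S: 1 + (0.34×2 + 0.22×1 + 0.44×2) = 2.78
T: 1 + (0.47×2 + 0.53×1) = 2.47
U: 1 + (0.37×2 + 0.63×2.78) = 3.4914

3.49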